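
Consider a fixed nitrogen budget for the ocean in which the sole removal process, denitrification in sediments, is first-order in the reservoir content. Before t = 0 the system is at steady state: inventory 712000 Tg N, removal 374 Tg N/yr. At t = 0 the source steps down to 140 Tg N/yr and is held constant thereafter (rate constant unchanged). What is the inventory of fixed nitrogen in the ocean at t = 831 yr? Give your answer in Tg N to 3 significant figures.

τ = M₀/F₀ = 712000/374 = 1904 yr; rate constant k = 1/τ.
New steady state M_∞ = F₁/k = F₁·τ = 140 × 1904 = 266520 Tg N.
M(t) = M_∞ + (M₀ − M_∞)·e^(−t/τ); t/τ = 831/1904 = 0.4365, so e^(−t/τ) = 0.6463.
M(t) = 266520 + 445500 × 0.6463 = 554430 Tg N.

554000 Tg N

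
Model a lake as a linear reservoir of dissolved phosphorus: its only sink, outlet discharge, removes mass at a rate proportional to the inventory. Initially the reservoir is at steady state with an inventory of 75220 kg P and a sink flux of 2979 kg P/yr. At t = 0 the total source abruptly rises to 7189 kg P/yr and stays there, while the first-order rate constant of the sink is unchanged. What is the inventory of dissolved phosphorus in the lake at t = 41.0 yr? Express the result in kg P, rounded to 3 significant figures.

τ = M₀/F₀ = 75220/2979 = 25.25 yr; rate constant k = 1/τ.
New steady state M_∞ = F₁/k = F₁·τ = 7189 × 25.25 = 181520 kg P.
M(t) = M_∞ + (M₀ − M_∞)·e^(−t/τ); t/τ = 41.0/25.25 = 1.624, so e^(−t/τ) = 0.1972.
M(t) = 181520 − 106300 × 0.1972 = 160560 kg P.

161000 kg P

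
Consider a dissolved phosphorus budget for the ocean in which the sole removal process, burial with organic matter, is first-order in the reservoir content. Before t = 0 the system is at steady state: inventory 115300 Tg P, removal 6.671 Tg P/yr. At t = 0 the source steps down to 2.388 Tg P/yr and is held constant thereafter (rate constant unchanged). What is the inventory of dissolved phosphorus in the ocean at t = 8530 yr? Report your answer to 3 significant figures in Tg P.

86500 Tg P

The sink rate constant is k = F₀/M₀ = 6.671/115300 = 5.786×10^-5 yr⁻¹.
Solving dM/dt = F₁ − kM with M(0) = M₀ gives M(t) = F₁/k + (M₀ − F₁/k)·e^(−kt).
F₁/k = 2.388/5.786×10^-5 = 41274 Tg P; kt = 5.786×10^-5 × 8530 = 0.4935, e^(−kt) = 0.6105.
M(8530) = 41274 + (115300 − 41274) × 0.6105 = 41274 + 45190 = 86464 Tg P.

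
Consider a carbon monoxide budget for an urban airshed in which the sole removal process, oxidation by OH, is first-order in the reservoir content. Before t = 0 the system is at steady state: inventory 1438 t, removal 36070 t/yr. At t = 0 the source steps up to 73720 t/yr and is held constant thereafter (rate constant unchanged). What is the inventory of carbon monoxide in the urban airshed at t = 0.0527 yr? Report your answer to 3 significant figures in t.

The sink rate constant is k = F₀/M₀ = 36070/1438 = 25.08 yr⁻¹.
Solving dM/dt = F₁ − kM with M(0) = M₀ gives M(t) = F₁/k + (M₀ − F₁/k)·e^(−kt).
F₁/k = 73720/25.08 = 2939.0 t; kt = 25.08 × 0.0527 = 1.322, e^(−kt) = 0.2666.
M(0.0527) = 2939.0 + (1438 − 2939.0) × 0.2666 = 2939.0 − 400.2 = 2538.8 t.

2540 t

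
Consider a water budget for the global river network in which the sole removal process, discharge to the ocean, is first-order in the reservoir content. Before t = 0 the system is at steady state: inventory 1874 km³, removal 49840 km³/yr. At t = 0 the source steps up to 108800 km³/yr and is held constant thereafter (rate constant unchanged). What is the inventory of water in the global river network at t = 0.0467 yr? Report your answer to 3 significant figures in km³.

Residence time τ = M₀/F₀ = 0.03760 yr. The eventual steady state is M_∞ = M₀·(F₁/F₀) = 1874 × 108800/49840 = 4090.9 km³.
The anomaly ΔM(t) = M(t) − M_∞ decays as ΔM₀·e^(−t/τ) with ΔM₀ = 1874 − 4090.9 = −2217 km³.
At t = 0.0467 yr, e^(−t/τ) = e^(−1.242) = 0.2888, so ΔM = −640.3 km³ and M = 4090.9 − 640.3 = 3450.7 km³.

3450 km³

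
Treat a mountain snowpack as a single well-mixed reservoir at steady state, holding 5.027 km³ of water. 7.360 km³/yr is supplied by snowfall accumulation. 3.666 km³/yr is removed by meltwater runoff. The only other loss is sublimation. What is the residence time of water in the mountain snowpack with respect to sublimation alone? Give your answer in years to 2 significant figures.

At steady state ΣF_in = ΣF_out.
ΣF_in = 7.3600 km³/yr.
Sublimation flux = ΣF_in − (3.666) = 7.3600 − 3.666 = 3.694 km³/yr.
τ = M / F = 5.027 / 3.694 = 1.361 yr.

1.4 yr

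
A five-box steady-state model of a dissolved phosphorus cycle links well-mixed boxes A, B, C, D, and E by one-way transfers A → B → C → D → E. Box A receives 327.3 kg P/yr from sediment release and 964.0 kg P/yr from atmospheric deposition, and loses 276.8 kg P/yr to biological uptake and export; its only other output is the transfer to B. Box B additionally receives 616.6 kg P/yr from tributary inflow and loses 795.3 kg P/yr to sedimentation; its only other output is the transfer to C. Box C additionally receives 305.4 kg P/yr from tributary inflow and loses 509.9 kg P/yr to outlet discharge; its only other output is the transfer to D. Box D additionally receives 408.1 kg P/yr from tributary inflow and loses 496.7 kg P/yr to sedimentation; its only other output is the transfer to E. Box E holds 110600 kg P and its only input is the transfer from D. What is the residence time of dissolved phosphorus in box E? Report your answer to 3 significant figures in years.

Box A: F(A→B) = (327.3 + 964.0) − 276.8 = 1014.5 kg P/yr.
Box B: F(B→C) = (1014.5 + 616.6) − 795.3 = 835.80 kg P/yr.
Box C: F(C→D) = (835.80 + 305.4) − 509.9 = 631.30 kg P/yr.
Box D: F(D→E) = (631.30 + 408.1) − 496.7 = 542.70 kg P/yr.
Box E throughput = its input = 542.70 kg P/yr; τ = 110600 / 542.70 = 203.8 yr.

204 yr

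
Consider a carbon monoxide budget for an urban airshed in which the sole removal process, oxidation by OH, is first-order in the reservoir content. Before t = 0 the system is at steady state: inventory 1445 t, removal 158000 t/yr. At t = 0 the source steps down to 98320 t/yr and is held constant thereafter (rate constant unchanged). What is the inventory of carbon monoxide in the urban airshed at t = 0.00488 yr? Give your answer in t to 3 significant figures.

The sink rate constant is k = F₀/M₀ = 158000/1445 = 109.3 yr⁻¹.
Solving dM/dt = F₁ − kM with M(0) = M₀ gives M(t) = F₁/k + (M₀ − F₁/k)·e^(−kt).
F₁/k = 98320/109.3 = 899.19 t; kt = 109.3 × 0.00488 = 0.5336, e^(−kt) = 0.5865.
M(0.00488) = 899.19 + (1445 − 899.19) × 0.5865 = 899.19 + 320.1 = 1219.3 t.

1220 t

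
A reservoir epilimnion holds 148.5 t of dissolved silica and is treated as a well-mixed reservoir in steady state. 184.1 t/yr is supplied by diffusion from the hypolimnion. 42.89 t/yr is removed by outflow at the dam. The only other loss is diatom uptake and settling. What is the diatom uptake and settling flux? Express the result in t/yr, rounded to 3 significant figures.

At steady state ΣF_in = ΣF_out.
ΣF_in = 184.10 t/yr.
Diatom uptake and settling flux = ΣF_in − (42.89) = 184.10 − 42.89 = 141.2 t/yr.

141 t/yr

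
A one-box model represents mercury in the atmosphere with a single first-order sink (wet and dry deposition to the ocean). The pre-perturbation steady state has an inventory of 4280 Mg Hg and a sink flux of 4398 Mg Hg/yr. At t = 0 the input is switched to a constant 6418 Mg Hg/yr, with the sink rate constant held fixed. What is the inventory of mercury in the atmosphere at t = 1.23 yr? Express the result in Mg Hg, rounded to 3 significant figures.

τ = M₀/F₀ = 4280/4398 = 0.9732 yr; rate constant k = 1/τ.
New steady state M_∞ = F₁/k = F₁·τ = 6418 × 0.9732 = 6245.8 Mg Hg.
M(t) = M_∞ + (M₀ − M_∞)·e^(−t/τ); t/τ = 1.23/0.9732 = 1.264, so e^(−t/τ) = 0.2825.
M(t) = 6245.8 − 1966 × 0.2825 = 5690.4 Mg Hg.

5690 Mg Hg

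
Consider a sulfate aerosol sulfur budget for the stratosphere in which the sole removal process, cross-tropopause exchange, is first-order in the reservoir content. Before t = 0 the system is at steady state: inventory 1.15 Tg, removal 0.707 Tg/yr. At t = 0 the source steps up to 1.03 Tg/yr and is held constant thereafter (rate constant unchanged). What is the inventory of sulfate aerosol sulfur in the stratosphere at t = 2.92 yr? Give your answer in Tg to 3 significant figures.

1.59 Tg

τ = M₀/F₀ = 1.15/0.707 = 1.627 yr; rate constant k = 1/τ.
New steady state M_∞ = F₁/k = F₁·τ = 1.03 × 1.627 = 1.6754 Tg.
M(t) = M_∞ + (M₀ − M_∞)·e^(−t/τ); t/τ = 2.92/1.627 = 1.795, so e^(−t/τ) = 0.1661.
M(t) = 1.6754 − 0.5254 × 0.1661 = 1.5881 Tg.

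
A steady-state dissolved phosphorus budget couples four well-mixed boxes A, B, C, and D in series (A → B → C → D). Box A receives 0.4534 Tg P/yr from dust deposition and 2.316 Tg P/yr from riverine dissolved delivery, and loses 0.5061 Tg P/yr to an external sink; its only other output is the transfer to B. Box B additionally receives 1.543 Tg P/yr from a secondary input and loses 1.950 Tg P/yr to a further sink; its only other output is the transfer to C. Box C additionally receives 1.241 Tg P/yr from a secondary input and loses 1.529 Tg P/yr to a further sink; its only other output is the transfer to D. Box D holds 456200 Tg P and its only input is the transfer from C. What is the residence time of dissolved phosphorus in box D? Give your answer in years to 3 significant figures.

Box A: F(A→B) = (0.4534 + 2.316) − 0.5061 = 2.2633 Tg P/yr.
Box B: F(B→C) = (2.2633 + 1.543) − 1.950 = 1.8563 Tg P/yr.
Box C: F(C→D) = (1.8563 + 1.241) − 1.529 = 1.5683 Tg P/yr.
Box D throughput = its input = 1.5683 Tg P/yr; τ = 456200 / 1.5683 = 290900 yr.

291000 yr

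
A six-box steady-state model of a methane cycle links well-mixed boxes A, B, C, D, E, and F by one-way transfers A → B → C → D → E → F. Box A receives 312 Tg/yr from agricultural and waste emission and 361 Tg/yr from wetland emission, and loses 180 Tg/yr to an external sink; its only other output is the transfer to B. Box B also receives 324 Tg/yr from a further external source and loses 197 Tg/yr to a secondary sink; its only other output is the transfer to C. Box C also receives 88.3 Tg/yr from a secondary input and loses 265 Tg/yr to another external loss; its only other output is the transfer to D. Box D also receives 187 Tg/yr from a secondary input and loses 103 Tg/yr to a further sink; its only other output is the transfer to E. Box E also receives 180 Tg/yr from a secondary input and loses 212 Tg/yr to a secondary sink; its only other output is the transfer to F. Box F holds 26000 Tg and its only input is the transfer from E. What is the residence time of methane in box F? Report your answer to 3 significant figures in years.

Box A: F(A→B) = (312 + 361) − 180 = 493.00 Tg/yr.
Box B: F(B→C) = (493.00 + 324) − 197 = 620.00 Tg/yr.
Box C: F(C→D) = (620.00 + 88.3) − 265 = 443.30 Tg/yr.
Box D: F(D→E) = (443.30 + 187) − 103 = 527.30 Tg/yr.
Box E: F(E→F) = (527.30 + 180) − 212 = 495.30 Tg/yr.
Box F throughput = its input = 495.30 Tg/yr; τ = 26000 / 495.30 = 52.49 yr.

52.5 yr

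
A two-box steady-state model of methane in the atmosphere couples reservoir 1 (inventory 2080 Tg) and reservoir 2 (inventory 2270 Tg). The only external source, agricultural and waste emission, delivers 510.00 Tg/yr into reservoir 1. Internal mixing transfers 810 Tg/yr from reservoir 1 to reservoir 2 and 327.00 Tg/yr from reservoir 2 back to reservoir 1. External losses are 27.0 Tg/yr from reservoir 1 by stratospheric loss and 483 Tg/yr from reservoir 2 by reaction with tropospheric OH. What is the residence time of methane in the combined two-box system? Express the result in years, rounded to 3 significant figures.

8.53 yr

Residence time in the combined system uses the total inventory and the total *external* removal — internal exchanges between the two boxes cancel.
M_total = 2080 + 2270 = 4350.0 Tg.
ΣF_external_out = 27.0 + 483 = 510.00 Tg/yr.
τ = M_total / ΣF_ext = 4350.0 / 510.00 = 8.529 yr.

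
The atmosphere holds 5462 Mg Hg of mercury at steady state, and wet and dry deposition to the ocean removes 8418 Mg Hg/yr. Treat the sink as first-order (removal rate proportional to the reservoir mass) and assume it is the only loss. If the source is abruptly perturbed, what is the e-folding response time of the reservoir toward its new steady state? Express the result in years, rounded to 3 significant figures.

For a linear reservoir the response time equals the residence time τ = M/F.
τ = 5462 / 8418 = 0.6488 yr.

0.649 yr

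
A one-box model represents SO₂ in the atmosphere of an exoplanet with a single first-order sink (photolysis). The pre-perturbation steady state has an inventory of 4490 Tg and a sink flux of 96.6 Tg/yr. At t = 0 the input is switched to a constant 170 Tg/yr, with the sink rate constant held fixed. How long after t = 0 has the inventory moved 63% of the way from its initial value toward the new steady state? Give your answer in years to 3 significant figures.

46.2 yr

τ = M₀/F₀ = 4490/96.6 = 46.48 yr.
The remaining gap fraction is e^(−t/τ); 63% covered ⇒ e^(−t/τ) = 0.370.
t = −τ ln(0.370) = 46.48 × 0.9943 = 46.21 yr.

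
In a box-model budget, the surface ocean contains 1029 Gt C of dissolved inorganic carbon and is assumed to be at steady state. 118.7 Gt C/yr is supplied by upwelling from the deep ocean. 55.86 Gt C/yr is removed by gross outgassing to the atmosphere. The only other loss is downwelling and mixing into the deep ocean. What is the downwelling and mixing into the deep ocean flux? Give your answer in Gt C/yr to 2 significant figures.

63 Gt C/yr

At steady state ΣF_in = ΣF_out.
ΣF_in = 118.70 Gt C/yr.
Downwelling and mixing into the deep ocean flux = ΣF_in − (55.86) = 118.70 − 55.86 = 62.84 Gt C/yr.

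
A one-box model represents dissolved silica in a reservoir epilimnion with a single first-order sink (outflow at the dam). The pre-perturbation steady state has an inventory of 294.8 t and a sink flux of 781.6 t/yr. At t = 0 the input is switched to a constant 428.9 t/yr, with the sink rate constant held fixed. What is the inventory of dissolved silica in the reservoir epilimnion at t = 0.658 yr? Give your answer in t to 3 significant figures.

185 t

The sink rate constant is k = F₀/M₀ = 781.6/294.8 = 2.651 yr⁻¹.
Solving dM/dt = F₁ − kM with M(0) = M₀ gives M(t) = F₁/k + (M₀ − F₁/k)·e^(−kt).
F₁/k = 428.9/2.651 = 161.77 t; kt = 2.651 × 0.658 = 1.745, e^(−kt) = 0.1747.
M(0.658) = 161.77 + (294.8 − 161.77) × 0.1747 = 161.77 + 23.24 = 185.01 t.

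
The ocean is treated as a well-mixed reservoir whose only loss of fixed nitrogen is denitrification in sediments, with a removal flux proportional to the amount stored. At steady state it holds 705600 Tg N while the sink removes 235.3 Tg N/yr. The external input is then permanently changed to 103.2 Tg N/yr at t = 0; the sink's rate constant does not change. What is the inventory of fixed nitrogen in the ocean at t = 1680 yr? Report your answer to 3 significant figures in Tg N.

536000 Tg N

τ = M₀/F₀ = 705600/235.3 = 2999 yr; rate constant k = 1/τ.
New steady state M_∞ = F₁/k = F₁·τ = 103.2 × 2999 = 309470 Tg N.
M(t) = M_∞ + (M₀ − M_∞)·e^(−t/τ); t/τ = 1680/2999 = 0.5602, so e^(−t/τ) = 0.5711.
M(t) = 309470 + 396100 × 0.5711 = 535690 Tg N.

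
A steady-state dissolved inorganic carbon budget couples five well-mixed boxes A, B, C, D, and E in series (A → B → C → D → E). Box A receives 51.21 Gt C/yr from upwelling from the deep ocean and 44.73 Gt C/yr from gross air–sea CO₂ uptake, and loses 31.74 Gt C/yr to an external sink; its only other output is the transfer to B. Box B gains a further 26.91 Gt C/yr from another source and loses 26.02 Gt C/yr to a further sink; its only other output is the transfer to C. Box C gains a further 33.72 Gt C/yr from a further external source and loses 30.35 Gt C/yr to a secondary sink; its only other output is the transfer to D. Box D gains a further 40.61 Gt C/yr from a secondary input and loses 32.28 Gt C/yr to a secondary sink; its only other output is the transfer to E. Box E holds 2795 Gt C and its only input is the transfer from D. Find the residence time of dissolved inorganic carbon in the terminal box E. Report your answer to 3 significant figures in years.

36.4 yr

Box A: F(A→B) = (51.21 + 44.73) − 31.74 = 64.200 Gt C/yr.
Box B: F(B→C) = (64.200 + 26.91) − 26.02 = 65.090 Gt C/yr.
Box C: F(C→D) = (65.090 + 33.72) − 30.35 = 68.460 Gt C/yr.
Box D: F(D→E) = (68.460 + 40.61) − 32.28 = 76.790 Gt C/yr.
Box E throughput = its input = 76.790 Gt C/yr; τ = 2795 / 76.790 = 36.40 yr.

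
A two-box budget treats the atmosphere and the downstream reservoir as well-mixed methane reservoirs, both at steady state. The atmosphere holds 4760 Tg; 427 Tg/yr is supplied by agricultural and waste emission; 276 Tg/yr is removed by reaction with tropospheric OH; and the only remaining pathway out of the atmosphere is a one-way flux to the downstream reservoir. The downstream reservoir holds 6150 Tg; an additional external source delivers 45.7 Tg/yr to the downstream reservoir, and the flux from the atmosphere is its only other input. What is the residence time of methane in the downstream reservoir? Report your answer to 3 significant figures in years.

31.3 yr

Balance the atmosphere: ΣF_in = 427.00 Tg/yr.
Flux to the downstream reservoir = ΣF_in − (276) = 151.00 Tg/yr.
Total input to the downstream reservoir = 151.00 + 45.7 = 196.70 Tg/yr; at steady state this equals its total output.
τ = M / F = 6150 / 196.70 = 31.27 yr.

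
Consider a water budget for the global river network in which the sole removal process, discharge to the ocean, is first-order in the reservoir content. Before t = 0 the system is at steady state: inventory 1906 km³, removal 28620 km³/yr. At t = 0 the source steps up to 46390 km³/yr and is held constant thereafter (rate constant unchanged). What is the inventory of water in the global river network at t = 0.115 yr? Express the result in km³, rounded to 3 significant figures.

2880 km³

The sink rate constant is k = F₀/M₀ = 28620/1906 = 15.02 yr⁻¹.
Solving dM/dt = F₁ − kM with M(0) = M₀ gives M(t) = F₁/k + (M₀ − F₁/k)·e^(−kt).
F₁/k = 46390/15.02 = 3089.4 km³; kt = 15.02 × 0.115 = 1.727, e^(−kt) = 0.1779.
M(0.115) = 3089.4 + (1906 − 3089.4) × 0.1779 = 3089.4 − 210.5 = 2879.0 km³.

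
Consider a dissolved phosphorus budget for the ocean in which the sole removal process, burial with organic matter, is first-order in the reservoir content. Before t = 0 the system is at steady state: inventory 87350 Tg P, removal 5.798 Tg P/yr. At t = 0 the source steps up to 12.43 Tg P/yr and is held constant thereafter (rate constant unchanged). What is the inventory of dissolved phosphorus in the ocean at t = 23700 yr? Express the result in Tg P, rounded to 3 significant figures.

167000 Tg P

The sink rate constant is k = F₀/M₀ = 5.798/87350 = 6.638×10^-5 yr⁻¹.
Solving dM/dt = F₁ − kM with M(0) = M₀ gives M(t) = F₁/k + (M₀ − F₁/k)·e^(−kt).
F₁/k = 12.43/6.638×10^-5 = 187260 Tg P; kt = 6.638×10^-5 × 23700 = 1.573, e^(−kt) = 0.2074.
M(23700) = 187260 + (87350 − 187260) × 0.2074 = 187260 − 20720 = 166540 Tg P.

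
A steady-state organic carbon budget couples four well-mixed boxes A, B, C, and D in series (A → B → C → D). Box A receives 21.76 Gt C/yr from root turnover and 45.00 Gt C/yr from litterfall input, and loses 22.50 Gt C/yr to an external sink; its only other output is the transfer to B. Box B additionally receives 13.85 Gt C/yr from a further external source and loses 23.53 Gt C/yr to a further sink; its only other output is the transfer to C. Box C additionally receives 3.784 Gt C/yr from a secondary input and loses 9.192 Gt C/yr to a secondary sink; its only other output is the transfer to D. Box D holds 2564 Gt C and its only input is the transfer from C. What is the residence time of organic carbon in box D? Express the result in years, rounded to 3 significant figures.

Box A: F(A→B) = (21.76 + 45.00) − 22.50 = 44.260 Gt C/yr.
Box B: F(B→C) = (44.260 + 13.85) − 23.53 = 34.580 Gt C/yr.
Box C: F(C→D) = (34.580 + 3.784) − 9.192 = 29.172 Gt C/yr.
Box D throughput = its input = 29.172 Gt C/yr; τ = 2564 / 29.172 = 87.89 yr.

87.9 yr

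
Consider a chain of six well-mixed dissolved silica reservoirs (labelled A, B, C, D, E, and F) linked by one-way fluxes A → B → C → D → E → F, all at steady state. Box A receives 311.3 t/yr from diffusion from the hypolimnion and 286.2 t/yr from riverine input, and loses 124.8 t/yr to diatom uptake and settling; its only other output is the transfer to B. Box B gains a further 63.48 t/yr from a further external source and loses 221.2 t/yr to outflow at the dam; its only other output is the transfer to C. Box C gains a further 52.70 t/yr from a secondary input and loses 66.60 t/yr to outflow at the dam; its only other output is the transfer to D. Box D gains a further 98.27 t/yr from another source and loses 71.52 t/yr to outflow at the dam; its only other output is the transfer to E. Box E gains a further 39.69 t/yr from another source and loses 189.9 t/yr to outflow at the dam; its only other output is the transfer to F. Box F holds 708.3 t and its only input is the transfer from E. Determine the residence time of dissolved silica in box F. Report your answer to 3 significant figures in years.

3.99 yr

Box A: F(A→B) = (311.3 + 286.2) − 124.8 = 472.70 t/yr.
Box B: F(B→C) = (472.70 + 63.48) − 221.2 = 314.98 t/yr.
Box C: F(C→D) = (314.98 + 52.70) − 66.60 = 301.08 t/yr.
Box D: F(D→E) = (301.08 + 98.27) − 71.52 = 327.83 t/yr.
Box E: F(E→F) = (327.83 + 39.69) − 189.9 = 177.62 t/yr.
Box F throughput = its input = 177.62 t/yr; τ = 708.3 / 177.62 = 3.988 yr.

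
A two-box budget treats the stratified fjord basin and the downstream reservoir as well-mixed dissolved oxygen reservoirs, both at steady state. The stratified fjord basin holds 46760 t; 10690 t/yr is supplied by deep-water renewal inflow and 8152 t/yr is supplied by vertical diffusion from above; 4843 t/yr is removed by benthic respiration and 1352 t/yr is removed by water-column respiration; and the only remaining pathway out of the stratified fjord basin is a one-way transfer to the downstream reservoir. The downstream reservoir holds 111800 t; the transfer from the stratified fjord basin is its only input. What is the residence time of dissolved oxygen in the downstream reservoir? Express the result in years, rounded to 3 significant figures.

8.84 yr

Balance the stratified fjord basin: ΣF_in = 10690 + 8152 = 18842 t/yr.
Transfer to the downstream reservoir = ΣF_in − (4843 + 1352) = 12647 t/yr.
At steady state the output of the downstream reservoir equals its input, 12647 t/yr.
τ = M / F = 111800 / 12647 = 8.840 yr.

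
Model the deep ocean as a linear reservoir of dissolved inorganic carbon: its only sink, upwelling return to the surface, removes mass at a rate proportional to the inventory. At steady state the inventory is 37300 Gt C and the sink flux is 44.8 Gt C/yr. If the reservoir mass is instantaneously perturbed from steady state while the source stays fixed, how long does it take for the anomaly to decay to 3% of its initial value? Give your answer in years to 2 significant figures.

2900 yr

For a linear reservoir the anomaly decays as exp(−t/τ) with τ = M/F = 37300/44.8 = 832.6 yr.
exp(−t/τ) = 0.03 ⇒ t = −τ ln(0.03) = 832.6 × 3.507 = 2920 yr.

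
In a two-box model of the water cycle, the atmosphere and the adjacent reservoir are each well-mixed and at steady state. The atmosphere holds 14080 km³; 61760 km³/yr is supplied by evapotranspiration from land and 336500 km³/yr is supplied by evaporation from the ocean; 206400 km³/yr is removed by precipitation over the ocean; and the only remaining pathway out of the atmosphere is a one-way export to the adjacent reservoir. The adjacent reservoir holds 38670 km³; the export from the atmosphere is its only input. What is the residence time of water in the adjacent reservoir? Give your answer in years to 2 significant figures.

Balance the atmosphere: ΣF_in = 61760 + 336500 = 398260 km³/yr.
Export to the adjacent reservoir = ΣF_in − (206400) = 191860 km³/yr.
At steady state the output of the adjacent reservoir equals its input, 191860 km³/yr.
τ = M / F = 38670 / 191860 = 0.2016 yr.

0.20 yr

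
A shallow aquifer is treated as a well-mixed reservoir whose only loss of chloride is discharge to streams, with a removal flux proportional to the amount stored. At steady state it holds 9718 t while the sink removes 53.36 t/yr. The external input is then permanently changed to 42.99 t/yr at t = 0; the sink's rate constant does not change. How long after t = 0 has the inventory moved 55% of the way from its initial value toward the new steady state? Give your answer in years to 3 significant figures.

145 yr

τ = M₀/F₀ = 9718/53.36 = 182.1 yr.
The remaining gap fraction is e^(−t/τ); 55% covered ⇒ e^(−t/τ) = 0.450.
t = −τ ln(0.450) = 182.1 × 0.7985 = 145.4 yr.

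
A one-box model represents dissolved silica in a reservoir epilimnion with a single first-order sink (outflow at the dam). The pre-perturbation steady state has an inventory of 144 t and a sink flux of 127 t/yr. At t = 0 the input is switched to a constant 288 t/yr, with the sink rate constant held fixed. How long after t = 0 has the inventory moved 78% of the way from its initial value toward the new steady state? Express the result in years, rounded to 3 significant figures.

τ = M₀/F₀ = 144/127 = 1.134 yr.
The remaining gap fraction is e^(−t/τ); 78% covered ⇒ e^(−t/τ) = 0.220.
t = −τ ln(0.220) = 1.134 × 1.514 = 1.717 yr.

1.72 yr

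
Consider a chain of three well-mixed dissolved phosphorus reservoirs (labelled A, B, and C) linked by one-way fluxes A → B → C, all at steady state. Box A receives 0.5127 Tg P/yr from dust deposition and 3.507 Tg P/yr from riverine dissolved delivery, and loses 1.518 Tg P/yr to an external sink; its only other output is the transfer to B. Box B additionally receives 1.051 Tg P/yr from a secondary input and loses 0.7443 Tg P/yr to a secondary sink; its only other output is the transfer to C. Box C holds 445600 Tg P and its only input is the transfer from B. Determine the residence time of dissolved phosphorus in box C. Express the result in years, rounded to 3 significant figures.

159000 yr

Box A: F(A→B) = (0.5127 + 3.507) − 1.518 = 2.5017 Tg P/yr.
Box B: F(B→C) = (2.5017 + 1.051) − 0.7443 = 2.8084 Tg P/yr.
Box C throughput = its input = 2.8084 Tg P/yr; τ = 445600 / 2.8084 = 158700 yr.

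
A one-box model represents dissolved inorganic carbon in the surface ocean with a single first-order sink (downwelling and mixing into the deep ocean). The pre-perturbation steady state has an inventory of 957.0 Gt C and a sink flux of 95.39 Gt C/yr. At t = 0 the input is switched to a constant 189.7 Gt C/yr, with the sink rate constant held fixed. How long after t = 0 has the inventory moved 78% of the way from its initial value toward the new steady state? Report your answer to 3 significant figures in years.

τ = M₀/F₀ = 957.0/95.39 = 10.03 yr.
The remaining gap fraction is e^(−t/τ); 78% covered ⇒ e^(−t/τ) = 0.220.
t = −τ ln(0.220) = 10.03 × 1.514 = 15.19 yr.

15.2 yr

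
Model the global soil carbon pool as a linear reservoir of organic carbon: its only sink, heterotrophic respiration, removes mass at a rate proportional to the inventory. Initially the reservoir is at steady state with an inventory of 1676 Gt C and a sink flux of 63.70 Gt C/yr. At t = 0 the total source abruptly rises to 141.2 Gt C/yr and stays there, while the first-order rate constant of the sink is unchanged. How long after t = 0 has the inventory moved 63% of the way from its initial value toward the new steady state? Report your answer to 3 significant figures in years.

τ = M₀/F₀ = 1676/63.70 = 26.31 yr.
The remaining gap fraction is e^(−t/τ); 63% covered ⇒ e^(−t/τ) = 0.370.
t = −τ ln(0.370) = 26.31 × 0.9943 = 26.16 yr.

26.2 yr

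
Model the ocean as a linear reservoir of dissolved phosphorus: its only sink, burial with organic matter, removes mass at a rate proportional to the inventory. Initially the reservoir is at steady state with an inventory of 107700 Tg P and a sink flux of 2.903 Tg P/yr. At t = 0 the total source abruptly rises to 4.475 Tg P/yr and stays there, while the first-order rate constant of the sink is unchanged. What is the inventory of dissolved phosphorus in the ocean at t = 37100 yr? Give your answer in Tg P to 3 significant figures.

145000 Tg P

The sink rate constant is k = F₀/M₀ = 2.903/107700 = 2.695×10^-5 yr⁻¹.
Solving dM/dt = F₁ − kM with M(0) = M₀ gives M(t) = F₁/k + (M₀ − F₁/k)·e^(−kt).
F₁/k = 4.475/2.695×10^-5 = 166020 Tg P; kt = 2.695×10^-5 × 37100 = 1.000, e^(−kt) = 0.3679.
M(37100) = 166020 + (107700 − 166020) × 0.3679 = 166020 − 21450 = 144570 Tg P.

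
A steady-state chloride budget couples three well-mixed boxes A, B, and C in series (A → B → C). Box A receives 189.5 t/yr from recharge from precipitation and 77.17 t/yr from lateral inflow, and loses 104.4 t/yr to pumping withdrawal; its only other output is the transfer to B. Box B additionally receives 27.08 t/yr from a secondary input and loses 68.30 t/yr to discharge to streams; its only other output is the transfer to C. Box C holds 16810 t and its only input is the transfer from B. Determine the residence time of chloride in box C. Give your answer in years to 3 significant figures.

Box A: F(A→B) = (189.5 + 77.17) − 104.4 = 162.27 t/yr.
Box B: F(B→C) = (162.27 + 27.08) − 68.30 = 121.05 t/yr.
Box C throughput = its input = 121.05 t/yr; τ = 16810 / 121.05 = 138.9 yr.

139 yr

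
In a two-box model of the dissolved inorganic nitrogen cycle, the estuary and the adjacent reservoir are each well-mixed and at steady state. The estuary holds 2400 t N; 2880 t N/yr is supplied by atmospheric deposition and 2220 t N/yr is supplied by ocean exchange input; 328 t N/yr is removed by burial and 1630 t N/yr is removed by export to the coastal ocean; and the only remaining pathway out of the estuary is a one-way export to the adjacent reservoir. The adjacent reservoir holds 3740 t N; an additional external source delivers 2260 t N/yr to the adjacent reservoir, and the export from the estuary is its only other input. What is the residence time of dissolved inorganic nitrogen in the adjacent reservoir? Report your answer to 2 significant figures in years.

Balance the estuary: ΣF_in = 2880 + 2220 = 5100.0 t N/yr.
Export to the adjacent reservoir = ΣF_in − (328 + 1630) = 3142.0 t N/yr.
Total input to the adjacent reservoir = 3142.0 + 2260 = 5402.0 t N/yr; at steady state this equals its total output.
τ = M / F = 3740 / 5402.0 = 0.6923 yr.

0.69 yr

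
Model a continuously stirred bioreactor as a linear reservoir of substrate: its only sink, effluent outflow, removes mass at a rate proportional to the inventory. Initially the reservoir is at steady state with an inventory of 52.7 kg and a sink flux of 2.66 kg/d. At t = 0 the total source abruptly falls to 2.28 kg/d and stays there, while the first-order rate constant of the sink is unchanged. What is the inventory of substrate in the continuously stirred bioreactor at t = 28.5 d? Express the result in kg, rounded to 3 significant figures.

47.0 kg

Residence time τ = M₀/F₀ = 19.81 d. The eventual steady state is M_∞ = M₀·(F₁/F₀) = 52.7 × 2.28/2.66 = 45.171 kg.
The anomaly ΔM(t) = M(t) − M_∞ decays as ΔM₀·e^(−t/τ) with ΔM₀ = 52.7 − 45.171 = 7.529 kg.
At t = 28.5 d, e^(−t/τ) = e^(−1.439) = 0.2373, so ΔM = 1.786 kg and M = 45.171 + 1.786 = 46.958 kg.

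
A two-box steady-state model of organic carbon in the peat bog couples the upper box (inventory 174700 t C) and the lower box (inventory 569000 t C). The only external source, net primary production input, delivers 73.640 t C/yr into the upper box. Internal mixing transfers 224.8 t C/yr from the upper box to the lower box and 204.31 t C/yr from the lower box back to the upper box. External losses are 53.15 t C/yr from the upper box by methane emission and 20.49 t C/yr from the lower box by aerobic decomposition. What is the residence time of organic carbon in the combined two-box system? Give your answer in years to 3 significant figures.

10100 yr

Residence time in the combined system uses the total inventory and the total *external* removal — internal exchanges between the two boxes cancel.
M_total = 174700 + 569000 = 743700 t C.
ΣF_external_out = 53.15 + 20.49 = 73.640 t C/yr.
τ = M_total / ΣF_ext = 743700 / 73.640 = 10100 yr.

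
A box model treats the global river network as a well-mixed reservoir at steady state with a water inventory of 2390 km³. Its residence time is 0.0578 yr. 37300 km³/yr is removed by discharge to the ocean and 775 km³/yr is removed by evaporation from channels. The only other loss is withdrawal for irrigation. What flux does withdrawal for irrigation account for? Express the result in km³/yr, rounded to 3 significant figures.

3270 km³/yr

Total removal F = M/τ = 2390 / 0.0578 = 41350 km³/yr.
Withdrawal for irrigation = F − (37300 + 775) = 41350 − 38080 = 3274 km³/yr.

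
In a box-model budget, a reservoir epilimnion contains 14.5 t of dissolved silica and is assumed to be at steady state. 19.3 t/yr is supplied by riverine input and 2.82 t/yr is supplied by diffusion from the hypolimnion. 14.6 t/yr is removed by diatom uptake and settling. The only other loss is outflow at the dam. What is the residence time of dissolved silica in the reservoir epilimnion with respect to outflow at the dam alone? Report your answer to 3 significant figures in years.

1.93 yr

At steady state ΣF_in = ΣF_out.
ΣF_in = 19.3 + 2.82 = 22.120 t/yr.
Outflow at the dam flux = ΣF_in − (14.6) = 22.120 − 14.60 = 7.520 t/yr.
τ = M / F = 14.5 / 7.520 = 1.928 yr.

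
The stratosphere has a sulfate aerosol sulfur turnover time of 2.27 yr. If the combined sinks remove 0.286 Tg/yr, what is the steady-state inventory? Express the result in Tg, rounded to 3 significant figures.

0.649 Tg

τ = M/F ⇒ M = τ × F = 2.27 × 0.286 = 0.6492 Tg.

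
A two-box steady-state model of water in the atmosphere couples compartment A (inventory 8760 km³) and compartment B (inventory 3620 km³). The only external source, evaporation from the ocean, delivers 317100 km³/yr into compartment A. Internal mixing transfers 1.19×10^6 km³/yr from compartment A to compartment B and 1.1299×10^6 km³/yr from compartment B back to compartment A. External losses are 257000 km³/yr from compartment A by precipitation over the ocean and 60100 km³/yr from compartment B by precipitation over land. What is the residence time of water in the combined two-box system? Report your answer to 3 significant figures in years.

0.0390 yr

Residence time in the combined system uses the total inventory and the total *external* removal — internal exchanges between the two boxes cancel.
M_total = 8760 + 3620 = 12380 km³.
ΣF_external_out = 257000 + 60100 = 317100 km³/yr.
τ = M_total / ΣF_ext = 12380 / 317100 = 0.03904 yr.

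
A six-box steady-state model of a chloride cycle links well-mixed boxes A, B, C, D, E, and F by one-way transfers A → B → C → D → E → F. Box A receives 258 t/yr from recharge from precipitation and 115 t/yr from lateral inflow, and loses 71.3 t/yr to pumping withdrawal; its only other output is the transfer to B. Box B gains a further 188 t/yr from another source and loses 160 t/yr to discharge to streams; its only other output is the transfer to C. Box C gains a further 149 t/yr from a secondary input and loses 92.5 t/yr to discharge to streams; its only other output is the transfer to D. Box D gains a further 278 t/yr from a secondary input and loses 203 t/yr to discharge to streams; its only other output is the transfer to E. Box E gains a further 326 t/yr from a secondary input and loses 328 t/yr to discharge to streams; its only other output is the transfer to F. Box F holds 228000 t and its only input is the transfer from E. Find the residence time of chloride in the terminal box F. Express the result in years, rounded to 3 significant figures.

Box A: F(A→B) = (258 + 115) − 71.3 = 301.70 t/yr.
Box B: F(B→C) = (301.70 + 188) − 160 = 329.70 t/yr.
Box C: F(C→D) = (329.70 + 149) − 92.5 = 386.20 t/yr.
Box D: F(D→E) = (386.20 + 278) − 203 = 461.20 t/yr.
Box E: F(E→F) = (461.20 + 326) − 328 = 459.20 t/yr.
Box F throughput = its input = 459.20 t/yr; τ = 228000 / 459.20 = 496.5 yr.

497 yr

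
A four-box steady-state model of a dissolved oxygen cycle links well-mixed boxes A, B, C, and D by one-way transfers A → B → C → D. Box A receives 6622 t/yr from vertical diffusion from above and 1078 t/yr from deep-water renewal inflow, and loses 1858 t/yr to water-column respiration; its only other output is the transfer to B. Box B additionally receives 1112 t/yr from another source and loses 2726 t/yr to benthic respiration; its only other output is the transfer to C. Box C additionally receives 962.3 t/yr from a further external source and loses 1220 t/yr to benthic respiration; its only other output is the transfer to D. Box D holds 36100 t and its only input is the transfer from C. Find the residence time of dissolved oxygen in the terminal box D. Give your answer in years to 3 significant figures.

9.09 yr

Box A: F(A→B) = (6622 + 1078) − 1858 = 5842.0 t/yr.
Box B: F(B→C) = (5842.0 + 1112) − 2726 = 4228.0 t/yr.
Box C: F(C→D) = (4228.0 + 962.3) − 1220 = 3970.3 t/yr.
Box D throughput = its input = 3970.3 t/yr; τ = 36100 / 3970.3 = 9.093 yr.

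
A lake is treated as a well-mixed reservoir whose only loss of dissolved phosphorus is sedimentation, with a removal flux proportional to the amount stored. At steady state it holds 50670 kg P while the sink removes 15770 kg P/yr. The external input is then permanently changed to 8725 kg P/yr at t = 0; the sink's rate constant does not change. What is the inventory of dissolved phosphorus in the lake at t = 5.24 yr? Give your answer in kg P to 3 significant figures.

Residence time τ = M₀/F₀ = 3.213 yr. The eventual steady state is M_∞ = M₀·(F₁/F₀) = 50670 × 8725/15770 = 28034 kg P.
The anomaly ΔM(t) = M(t) − M_∞ decays as ΔM₀·e^(−t/τ) with ΔM₀ = 50670 − 28034 = 22640 kg P.
At t = 5.24 yr, e^(−t/τ) = e^(−1.631) = 0.1958, so ΔM = 4431 kg P and M = 28034 + 4431 = 32465 kg P.

32500 kg P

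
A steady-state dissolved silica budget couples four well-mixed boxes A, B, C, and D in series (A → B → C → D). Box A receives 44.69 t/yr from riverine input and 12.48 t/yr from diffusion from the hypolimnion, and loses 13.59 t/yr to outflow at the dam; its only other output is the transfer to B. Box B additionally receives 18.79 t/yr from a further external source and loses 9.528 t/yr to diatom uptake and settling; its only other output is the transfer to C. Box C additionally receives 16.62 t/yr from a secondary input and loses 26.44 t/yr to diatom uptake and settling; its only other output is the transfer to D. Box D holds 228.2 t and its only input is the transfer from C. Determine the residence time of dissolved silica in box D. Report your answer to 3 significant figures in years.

Box A: F(A→B) = (44.69 + 12.48) − 13.59 = 43.580 t/yr.
Box B: F(B→C) = (43.580 + 18.79) − 9.528 = 52.842 t/yr.
Box C: F(C→D) = (52.842 + 16.62) − 26.44 = 43.022 t/yr.
Box D throughput = its input = 43.022 t/yr; τ = 228.2 / 43.022 = 5.304 yr.

5.30 yr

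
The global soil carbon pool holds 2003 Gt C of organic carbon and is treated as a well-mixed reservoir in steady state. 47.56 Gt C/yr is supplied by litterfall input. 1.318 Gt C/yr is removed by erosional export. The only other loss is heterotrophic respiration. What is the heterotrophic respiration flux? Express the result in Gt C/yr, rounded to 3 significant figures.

46.2 Gt C/yr

At steady state ΣF_in = ΣF_out.
ΣF_in = 47.560 Gt C/yr.
Heterotrophic respiration flux = ΣF_in − (1.318) = 47.560 − 1.318 = 46.24 Gt C/yr.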